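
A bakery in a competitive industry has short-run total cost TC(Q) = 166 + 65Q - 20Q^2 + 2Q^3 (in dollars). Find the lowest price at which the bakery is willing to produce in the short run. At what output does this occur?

$15 per unit, at Q = 5

Short-run supply begins at min AVC. From VC = 65Q - 20Q^2 + 2Q^3, AVC = 65 - 20Q + 2Q^2.
dAVC/dQ = -20 + 4Q = 0 gives Q = 5. min AVC = 65 - 20·5 + 2·5^2 = 15.
So the shutdown price is $15.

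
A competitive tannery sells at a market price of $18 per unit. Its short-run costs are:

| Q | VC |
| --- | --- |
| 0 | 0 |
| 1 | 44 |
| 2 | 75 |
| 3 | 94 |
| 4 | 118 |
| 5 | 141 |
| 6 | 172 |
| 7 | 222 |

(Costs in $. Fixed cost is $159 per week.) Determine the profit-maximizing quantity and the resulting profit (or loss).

Profit at each row (π = 18Q − TC): Q=0: -159; Q=1: -185; Q=2: -198; Q=3: -199; Q=4: -205; Q=5: -210; Q=6: -223; Q=7: -255.
Profit is highest at Q = 0. Equivalently, the lowest AVC in the table is 141/5 ≈ $28.20 at Q = 5, and P = $18 falls below it — price never covers variable cost, so the firm shuts down and loses only its fixed cost.

Q = 0 (shut down); profit = -$159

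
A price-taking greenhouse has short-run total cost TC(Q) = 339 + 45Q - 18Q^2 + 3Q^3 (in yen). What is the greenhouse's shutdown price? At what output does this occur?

¥18 per unit, at Q = 3

The firm shuts down when price falls below the minimum of average variable cost. AVC = VC/Q = 45 - 18Q + 3Q^2.
At the minimum of AVC, MC = AVC. MC = 45 - 36Q + 9Q^2; setting MC = AVC gives 6Q^2 - 18Q = 0, so Q = 3. min AVC = 18.
The firm shuts down for any P below ¥18.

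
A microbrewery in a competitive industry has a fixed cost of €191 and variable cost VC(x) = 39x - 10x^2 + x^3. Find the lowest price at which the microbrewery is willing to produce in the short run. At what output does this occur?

€14 per unit, at x = 5

Short-run supply begins at min AVC. From VC = 39x - 10x^2 + x^3, AVC = 39 - 10x + x^2.
At the minimum of AVC, MC = AVC. MC = 39 - 20x + 3x^2; setting MC = AVC gives 2x^2 - 10x = 0, so x = 5. min AVC = 14.
So the shutdown price is €14.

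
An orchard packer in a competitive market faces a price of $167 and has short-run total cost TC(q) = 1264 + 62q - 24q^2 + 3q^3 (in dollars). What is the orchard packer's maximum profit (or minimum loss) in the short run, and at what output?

Profit = -$382 at q = 7

AVC = 62 - 24q + 3q^2; min AVC = $14 at q = 4. Since P = $167 ≥ min AVC, the firm produces.
MC = 62 - 48q + 9q^2. Setting P = MC and taking the root on the rising branch gives q* = 7.
TR = 167·7 = 1169. TC = 1264 + 287 = 1551. Profit = 1169 − 1551 = -$382.
By producing, the firm covers all variable cost plus $882 of fixed cost; shutting down would lose the full $1264.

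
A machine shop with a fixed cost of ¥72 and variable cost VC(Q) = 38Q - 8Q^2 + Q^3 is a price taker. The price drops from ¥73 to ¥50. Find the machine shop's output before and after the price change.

Output falls from 7 to 6

MC = 38 - 16Q + 3Q^2; the shutdown threshold is min AVC = ¥22 (at Q = 4).
At P = ¥73 ≥ min AVC, set P = MC on the rising branch: Q = 7.
At P = ¥50 ≥ min AVC, set P = MC: Q = 6. The firm stays open but cuts output.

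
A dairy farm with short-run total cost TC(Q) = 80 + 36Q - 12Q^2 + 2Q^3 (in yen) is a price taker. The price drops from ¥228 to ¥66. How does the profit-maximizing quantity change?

AVC = 36 - 12Q + 2Q^2, minimized at Q = 3 where min AVC = ¥18. MC = 36 - 24Q + 6Q^2.
With P = ¥228 above the shutdown price, P = MC gives Q = 8.
At P = ¥66 ≥ min AVC, set P = MC: Q = 5. The firm stays open but cuts output.

Output falls from 8 to 5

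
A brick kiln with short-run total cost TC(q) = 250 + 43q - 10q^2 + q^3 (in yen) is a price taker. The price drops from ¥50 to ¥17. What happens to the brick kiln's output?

AVC = 43 - 10q + q^2, minimized at q = 5 where min AVC = ¥18. MC = 43 - 20q + 3q^2.
With P = ¥50 above the shutdown price, P = MC gives q = 7.
At P = ¥17 < min AVC = ¥18, price no longer covers variable cost at any output, so the firm shuts down: q = 0.

Output falls from 7 to 0 (the firm shuts down)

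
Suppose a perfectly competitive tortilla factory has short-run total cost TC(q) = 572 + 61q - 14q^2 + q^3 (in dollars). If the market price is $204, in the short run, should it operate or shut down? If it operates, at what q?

Produce at q = 13

From TC, MC = TC'(q) = 61 - 28q + 3q^2 and AVC = VC/q = 61 - 14q + q^2.
AVC hits its minimum where MC = AVC, at q = 7, giving min AVC = 61 - 14·7 + 7^2 = $12.
P = $204 exceeds min AVC = $12, so the firm stays open.
P = MC gives -143 - 28q + 3q^2 = 0, with roots -11/3 and 13. Take the larger (rising MC): q* = 13.
Check: AVC at q = 13 is $48 ≤ P, so revenue covers variable cost.
Profit = P·q − TC = 204·13 − 1196 = $1456.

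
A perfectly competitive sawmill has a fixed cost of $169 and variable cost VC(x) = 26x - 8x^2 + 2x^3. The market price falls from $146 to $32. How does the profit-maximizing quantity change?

Output falls from 6 to 3

AVC = 26 - 8x + 2x^2, minimized at x = 2 where min AVC = $18. MC = 26 - 16x + 6x^2.
With P = $146 above the shutdown price, P = MC gives x = 6.
At P = $32 ≥ min AVC, set P = MC: x = 3. The firm stays open but cuts output.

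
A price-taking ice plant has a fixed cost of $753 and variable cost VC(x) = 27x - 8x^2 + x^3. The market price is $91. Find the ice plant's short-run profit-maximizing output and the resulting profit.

Profit = -$241 at x = 8

AVC = 27 - 8x + x^2; min AVC = $11 at x = 4. Since P = $91 ≥ min AVC, the firm produces.
With MC = 27 - 16x + 3x^2, P = MC on the upward-sloping part at x* = 8.
TR = 91·8 = 728. TC = 753 + 216 = 969. Profit = 728 − 969 = -$241.
By producing, the firm covers all variable cost plus $512 of fixed cost; shutting down would lose the full $753.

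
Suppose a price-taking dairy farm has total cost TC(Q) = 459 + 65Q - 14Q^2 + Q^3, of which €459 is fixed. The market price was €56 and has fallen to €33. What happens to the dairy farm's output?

MC = 65 - 28Q + 3Q^2; the shutdown threshold is min AVC = €16 (at Q = 7).
At P = €56 ≥ min AVC, set P = MC on the rising branch: Q = 9.
At P = €33 ≥ min AVC, set P = MC: Q = 8. The firm stays open but cuts output.

Output falls from 9 to 8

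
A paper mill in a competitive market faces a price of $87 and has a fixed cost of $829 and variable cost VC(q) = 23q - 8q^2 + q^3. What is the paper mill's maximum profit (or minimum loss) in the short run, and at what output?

AVC = 23 - 8q + q^2; min AVC = $7 at q = 4. Since P = $87 ≥ min AVC, the firm produces.
MC = 23 - 16q + 3q^2. Setting P = MC and taking the root on the rising branch gives q* = 8.
TR = 87·8 = 696. TC = 829 + 184 = 1013. Profit = 696 − 1013 = -$317.
That loss of $317 beats the $829 the firm would lose by shutting down; producing recovers $512 of fixed cost.

Profit = -$317 at q = 8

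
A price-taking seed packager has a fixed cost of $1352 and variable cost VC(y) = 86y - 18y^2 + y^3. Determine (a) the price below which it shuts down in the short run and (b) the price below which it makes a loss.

Shutdown price = min AVC. AVC = 86 - 18y + y^2, with vertex at y = 9 and minimum $5.
ATC = 1352/y + 86 - 18y + y^2. Setting dATC/dy = −1352/y^2 − 18 + 2y = 0 gives y = 13 (since 2·13^3 − 18·13^2 = 1352).
min ATC = 1352/13 + 86 − 18·13 + 13^2 = $125. That is the break-even price.
Between these two prices the firm operates at a loss; above $125 it earns a profit.

Shutdown price = $5; break-even price = $125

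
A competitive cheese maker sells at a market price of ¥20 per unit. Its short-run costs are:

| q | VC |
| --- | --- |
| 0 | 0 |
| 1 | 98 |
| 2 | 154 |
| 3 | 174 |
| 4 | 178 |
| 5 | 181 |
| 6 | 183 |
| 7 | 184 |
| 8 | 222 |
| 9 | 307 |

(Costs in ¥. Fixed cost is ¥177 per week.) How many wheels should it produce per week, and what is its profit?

q = 0 (shut down); profit = -¥177

Tabulate TR − TC: q=0: -177; q=1: -255; q=2: -291; q=3: -291; q=4: -275; q=5: -258; q=6: -240; q=7: -221; q=8: -239; q=9: -304.
Profit is highest at q = 0. Equivalently, the lowest AVC in the table is 184/7 ≈ ¥26.29 at q = 7, and P = ¥20 falls below it — price never covers variable cost, so the firm shuts down and loses only its fixed cost.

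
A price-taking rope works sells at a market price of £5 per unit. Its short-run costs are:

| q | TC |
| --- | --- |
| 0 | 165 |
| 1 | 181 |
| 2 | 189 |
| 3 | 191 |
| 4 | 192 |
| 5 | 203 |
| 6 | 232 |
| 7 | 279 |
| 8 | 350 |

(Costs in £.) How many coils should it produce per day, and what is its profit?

q = 0 (shut down); profit = -£165

Profit at each row (π = 5q − TC): q=0: -165; q=1: -176; q=2: -179; q=3: -176; q=4: -172; q=5: -178; q=6: -202; q=7: -244; q=8: -310.
Profit is highest at q = 0. Equivalently, the lowest AVC in the table is 27/4 ≈ £6.75 at q = 4, and P = £5 falls below it — price never covers variable cost, so the firm shuts down and loses only its fixed cost.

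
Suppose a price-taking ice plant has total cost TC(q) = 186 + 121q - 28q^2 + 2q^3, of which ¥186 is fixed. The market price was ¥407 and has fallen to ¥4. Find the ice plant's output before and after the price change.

MC = 121 - 56q + 6q^2; the shutdown threshold is min AVC = ¥23 (at q = 7).
With P = ¥407 above the shutdown price, P = MC gives q = 13.
At P = ¥4 < min AVC = ¥23, price no longer covers variable cost at any output, so the firm shuts down: q = 0.

Output falls from 13 to 0 (the firm shuts down)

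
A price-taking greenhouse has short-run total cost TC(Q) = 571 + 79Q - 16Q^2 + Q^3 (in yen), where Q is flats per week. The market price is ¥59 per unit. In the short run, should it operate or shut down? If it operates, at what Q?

Produce at Q = 10

Strip out fixed cost: VC = 79Q - 16Q^2 + Q^3. Then AVC = 79 - 16Q + Q^2 and MC = 79 - 32Q + 3Q^2.
AVC is minimized where dAVC/dQ = -16 + 2Q = 0, at Q = 8; min AVC = 79 - 16·8 + 8^2 = ¥15.
Since P = ¥59 ≥ min AVC = ¥15, price covers variable cost and the firm should produce.
Set P = MC: 59 = 79 - 32Q + 3Q^2 → 20 - 32Q + 3Q^2 = 0. The roots are Q = 2/3 and Q = 10; the profit-maximizing output is on the rising part of MC, so Q* = 10.
Check: AVC at Q = 10 is ¥19 ≤ P, so revenue covers variable cost.
Profit = P·Q − TC = 59·10 − 761 = -¥171, a loss, but smaller than the ¥571 fixed cost the firm would lose by shutting down.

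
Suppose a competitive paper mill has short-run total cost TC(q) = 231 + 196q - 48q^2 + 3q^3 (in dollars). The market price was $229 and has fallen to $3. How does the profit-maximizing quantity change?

Output falls from 11 to 0 (the firm shuts down)

AVC = 196 - 48q + 3q^2, minimized at q = 8 where min AVC = $4. MC = 196 - 96q + 9q^2.
At P = $229 ≥ min AVC, set P = MC on the rising branch: q = 11.
At P = $3 < min AVC = $4, price no longer covers variable cost at any output, so the firm shuts down: q = 0.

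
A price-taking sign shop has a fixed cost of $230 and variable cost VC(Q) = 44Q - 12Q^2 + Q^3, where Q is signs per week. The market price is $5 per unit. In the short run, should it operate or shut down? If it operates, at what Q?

Variable cost is VC = 44Q - 12Q^2 + Q^3, so AVC = VC/Q = 44 - 12Q + Q^2 and MC = dTC/dQ = 44 - 24Q + 3Q^2.
The AVC parabola has its vertex at Q = 12/2 = 6, where AVC = 44 - 12·6 + 6^2 = $8.
Since P = $5 < min AVC = $8, price fails to cover variable cost at any output.
Shutting down limits the loss to fixed cost, $230.

Shut down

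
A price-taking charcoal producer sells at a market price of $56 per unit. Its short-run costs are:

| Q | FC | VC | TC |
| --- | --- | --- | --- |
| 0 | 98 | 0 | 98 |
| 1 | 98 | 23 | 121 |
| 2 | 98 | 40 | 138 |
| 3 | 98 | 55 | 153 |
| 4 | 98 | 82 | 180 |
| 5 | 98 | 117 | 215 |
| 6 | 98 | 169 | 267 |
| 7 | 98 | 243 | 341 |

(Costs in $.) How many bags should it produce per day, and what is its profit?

Q = 6; profit = $69

Compute π = P·Q − TC at each output: Q=0: -98; Q=1: -65; Q=2: -26; Q=3: 15; Q=4: 44; Q=5: 65; Q=6: 69; Q=7: 51.
Profit is maximized at Q = 6. AVC there is 169/6 = $28.17 ≤ P, so producing beats shutting down (which would give -$98).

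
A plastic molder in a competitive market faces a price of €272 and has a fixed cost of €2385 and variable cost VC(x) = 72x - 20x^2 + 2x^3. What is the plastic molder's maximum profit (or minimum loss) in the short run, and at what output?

Profit = -€385 at x = 10

AVC = 72 - 20x + 2x^2 has its minimum €22 at x = 5; price €272 clears that bar, so the firm operates.
MC = 72 - 40x + 6x^2. Setting P = MC and taking the root on the rising branch gives x* = 10.
TR = 272·10 = 2720. TC = 2385 + 720 = 3105. Profit = 2720 − 3105 = -€385.
Shutting down would mean losing the fixed cost of €2385, so operating at a loss of €385 is better by €2000.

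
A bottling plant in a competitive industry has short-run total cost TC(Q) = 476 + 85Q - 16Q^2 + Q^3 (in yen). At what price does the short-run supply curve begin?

¥21 per unit

The shutdown price is the minimum of AVC. VC = 85Q - 16Q^2 + Q^3, so AVC = 85 - 16Q + Q^2.
At the minimum of AVC, MC = AVC. MC = 85 - 32Q + 3Q^2; setting MC = AVC gives 2Q^2 - 16Q = 0, so Q = 8. min AVC = 21.
The firm shuts down for any P below ¥21.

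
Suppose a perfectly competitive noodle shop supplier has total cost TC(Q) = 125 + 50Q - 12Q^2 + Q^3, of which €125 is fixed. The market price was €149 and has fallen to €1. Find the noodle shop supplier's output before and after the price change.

MC = 50 - 24Q + 3Q^2; the shutdown threshold is min AVC = €14 (at Q = 6).
With P = €149 above the shutdown price, P = MC gives Q = 11.
At P = €1 < min AVC = €14, price no longer covers variable cost at any output, so the firm shuts down: Q = 0.

Output falls from 11 to 0 (the firm shuts down)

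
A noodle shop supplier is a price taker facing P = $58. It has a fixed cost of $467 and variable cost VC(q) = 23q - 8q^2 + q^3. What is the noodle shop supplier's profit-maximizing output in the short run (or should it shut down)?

Strip out fixed cost: VC = 23q - 8q^2 + q^3. Then AVC = 23 - 8q + q^2 and MC = 23 - 16q + 3q^2.
The AVC parabola has its vertex at q = 8/2 = 4, where AVC = 23 - 8·4 + 4^2 = $7.
Because $58 ≥ $7, revenue can cover variable cost; the firm operates.
Set P = MC: 58 = 23 - 16q + 3q^2 → -35 - 16q + 3q^2 = 0. The roots are q = -5/3 and q = 7; the profit-maximizing output is on the rising part of MC, so q* = 7.
Check: AVC at q = 7 is $16 ≤ P, so revenue covers variable cost.
Profit = P·q − TC = 58·7 − 579 = -$173, a loss, but smaller than the $467 fixed cost the firm would lose by shutting down.

Produce at q = 7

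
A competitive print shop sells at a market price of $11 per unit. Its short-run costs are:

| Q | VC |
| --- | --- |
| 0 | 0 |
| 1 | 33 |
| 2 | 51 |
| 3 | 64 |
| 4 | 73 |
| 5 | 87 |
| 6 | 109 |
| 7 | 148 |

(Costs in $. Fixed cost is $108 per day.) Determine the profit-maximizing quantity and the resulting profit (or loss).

Q = 0 (shut down); profit = -$108

Profit at each row (π = 11Q − TC): Q=0: -108; Q=1: -130; Q=2: -137; Q=3: -139; Q=4: -137; Q=5: -140; Q=6: -151; Q=7: -179.
Profit is highest at Q = 0. Equivalently, the lowest AVC in the table is 87/5 ≈ $17.40 at Q = 5, and P = $11 falls below it — price never covers variable cost, so the firm shuts down and loses only its fixed cost.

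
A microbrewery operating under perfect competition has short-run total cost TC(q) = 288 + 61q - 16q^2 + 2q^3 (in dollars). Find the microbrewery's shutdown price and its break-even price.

Shutdown price = min AVC. AVC = 61 - 16q + 2q^2, with vertex at q = 4 and minimum $29.
ATC = 288/q + 61 - 16q + 2q^2. Setting dATC/dq = −288/q^2 − 16 + 4q = 0 gives q = 6 (since 4·6^3 − 16·6^2 = 288).
min ATC = 288/6 + 61 − 16·6 + 2·6^2 = $85. That is the break-even price.
For $29 ≤ P < $85 the firm produces at a loss; below $29 it shuts down.

Shutdown price = $29; break-even price = $85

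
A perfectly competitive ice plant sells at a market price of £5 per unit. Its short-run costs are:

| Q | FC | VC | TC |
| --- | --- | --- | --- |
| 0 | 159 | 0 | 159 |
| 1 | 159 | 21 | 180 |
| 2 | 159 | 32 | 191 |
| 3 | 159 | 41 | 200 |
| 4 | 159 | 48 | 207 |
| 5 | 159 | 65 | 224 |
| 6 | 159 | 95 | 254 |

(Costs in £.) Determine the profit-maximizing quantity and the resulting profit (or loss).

Q = 0 (shut down); profit = -£159

Tabulate TR − TC: Q=0: -159; Q=1: -175; Q=2: -181; Q=3: -185; Q=4: -187; Q=5: -199; Q=6: -224.
Profit is highest at Q = 0. Equivalently, the lowest AVC in the table is 48/4 ≈ £12 at Q = 4, and P = £5 falls below it — price never covers variable cost, so the firm shuts down and loses only its fixed cost.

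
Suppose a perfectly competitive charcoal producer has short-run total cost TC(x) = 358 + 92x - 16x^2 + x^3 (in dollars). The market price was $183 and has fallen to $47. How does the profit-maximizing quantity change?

AVC = 92 - 16x + x^2, minimized at x = 8 where min AVC = $28. MC = 92 - 32x + 3x^2.
With P = $183 above the shutdown price, P = MC gives x = 13.
At P = $47 ≥ min AVC, set P = MC: x = 9. The firm stays open but cuts output.

Output falls from 13 to 9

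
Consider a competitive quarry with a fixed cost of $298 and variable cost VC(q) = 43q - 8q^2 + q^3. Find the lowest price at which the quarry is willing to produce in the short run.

Short-run supply begins at min AVC. From VC = 43q - 8q^2 + q^3, AVC = 43 - 8q + q^2.
At the minimum of AVC, MC = AVC. MC = 43 - 16q + 3q^2; setting MC = AVC gives 2q^2 - 8q = 0, so q = 4. min AVC = 27.
For P < $27 the firm produces nothing.

$27 per unit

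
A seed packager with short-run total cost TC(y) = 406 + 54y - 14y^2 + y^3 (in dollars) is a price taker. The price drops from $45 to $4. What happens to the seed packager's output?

MC = 54 - 28y + 3y^2; the shutdown threshold is min AVC = $5 (at y = 7).
At P = $45 ≥ min AVC, set P = MC on the rising branch: y = 9.
At P = $4 < min AVC = $5, price no longer covers variable cost at any output, so the firm shuts down: y = 0.

Output falls from 9 to 0 (the firm shuts down)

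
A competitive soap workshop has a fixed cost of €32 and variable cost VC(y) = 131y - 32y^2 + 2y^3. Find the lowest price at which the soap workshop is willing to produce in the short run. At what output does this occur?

€3 per unit, at y = 8

Short-run supply begins at min AVC. From VC = 131y - 32y^2 + 2y^3, AVC = 131 - 32y + 2y^2.
At the minimum of AVC, MC = AVC. MC = 131 - 64y + 6y^2; setting MC = AVC gives 4y^2 - 32y = 0, so y = 8. min AVC = 3.
The firm shuts down for any P below €3.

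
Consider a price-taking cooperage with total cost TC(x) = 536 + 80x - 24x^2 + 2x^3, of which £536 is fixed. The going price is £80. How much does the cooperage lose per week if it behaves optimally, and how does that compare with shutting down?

AVC = 80 - 24x + 2x^2; min AVC = £8 at x = 6. Since P = £80 ≥ min AVC, the firm produces.
With MC = 80 - 48x + 6x^2, P = MC on the upward-sloping part at x* = 8.
TR = 80·8 = 640. TC = 536 + 128 = 664. Profit = 640 − 664 = -£24.
That loss of £24 beats the £536 the firm would lose by shutting down; producing recovers £512 of fixed cost.

Profit = -£24 at x = 8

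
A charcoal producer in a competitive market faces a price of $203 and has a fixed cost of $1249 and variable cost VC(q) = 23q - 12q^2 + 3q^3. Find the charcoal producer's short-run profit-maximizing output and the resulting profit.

AVC = 23 - 12q + 3q^2 has its minimum $11 at q = 2; price $203 clears that bar, so the firm operates.
MC = 23 - 24q + 9q^2. Setting P = MC and taking the root on the rising branch gives q* = 6.
TR = 203·6 = 1218. TC = 1249 + 354 = 1603. Profit = 1218 − 1603 = -$385.
That loss of $385 beats the $1249 the firm would lose by shutting down; producing recovers $864 of fixed cost.

Profit = -$385 at q = 6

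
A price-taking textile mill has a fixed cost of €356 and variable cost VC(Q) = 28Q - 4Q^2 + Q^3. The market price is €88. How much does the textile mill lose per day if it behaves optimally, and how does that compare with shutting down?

Profit = -€68 at Q = 6

AVC = 28 - 4Q + Q^2 has its minimum €24 at Q = 2; price €88 clears that bar, so the firm operates.
With MC = 28 - 8Q + 3Q^2, P = MC on the upward-sloping part at Q* = 6.
TR = 88·6 = 528. TC = 356 + 240 = 596. Profit = 528 − 596 = -€68.
By producing, the firm covers all variable cost plus €288 of fixed cost; shutting down would lose the full €356.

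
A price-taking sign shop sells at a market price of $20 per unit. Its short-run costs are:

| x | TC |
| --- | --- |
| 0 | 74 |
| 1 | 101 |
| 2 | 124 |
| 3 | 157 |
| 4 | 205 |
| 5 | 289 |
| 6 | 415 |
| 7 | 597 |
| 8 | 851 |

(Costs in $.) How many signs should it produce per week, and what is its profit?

Compute π = P·x − TC at each output: x=0: -74; x=1: -81; x=2: -84; x=3: -97; x=4: -125; x=5: -189; x=6: -295; x=7: -457; x=8: -691.
Profit is highest at x = 0. Equivalently, the lowest AVC in the table is 50/2 ≈ $25 at x = 2, and P = $20 falls below it — price never covers variable cost, so the firm shuts down and loses only its fixed cost.

x = 0 (shut down); profit = -$74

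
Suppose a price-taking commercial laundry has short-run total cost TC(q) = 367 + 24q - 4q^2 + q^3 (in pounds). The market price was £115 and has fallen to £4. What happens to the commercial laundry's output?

MC = 24 - 8q + 3q^2; the shutdown threshold is min AVC = £20 (at q = 2).
With P = £115 above the shutdown price, P = MC gives q = 7.
At P = £4 < min AVC = £20, price no longer covers variable cost at any output, so the firm shuts down: q = 0.

Output falls from 7 to 0 (the firm shuts down)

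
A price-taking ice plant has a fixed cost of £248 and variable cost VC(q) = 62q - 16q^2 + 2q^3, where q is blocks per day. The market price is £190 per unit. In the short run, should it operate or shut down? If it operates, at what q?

From TC, MC = TC'(q) = 62 - 32q + 6q^2 and AVC = VC/q = 62 - 16q + 2q^2.
AVC is minimized where dAVC/dq = -16 + 4q = 0, at q = 4; min AVC = 62 - 16·4 + 2·4^2 = £30.
Since P = £190 ≥ min AVC = £30, price covers variable cost and the firm should produce.
Solving P = MC: -128 - 32q + 6q^2 = 0 ⇒ q = -8/3 or 8. On the upward-sloping branch, q* = 8.
Check: AVC at q = 8 is £62 ≤ P, so revenue covers variable cost.
Profit = P·q − TC = 190·8 − 744 = £776.

Produce at q = 8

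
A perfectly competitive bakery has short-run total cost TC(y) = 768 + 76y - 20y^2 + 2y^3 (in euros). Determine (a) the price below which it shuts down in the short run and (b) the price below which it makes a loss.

Shutdown price = €26; break-even price = €140

Shutdown price = min AVC. AVC = 76 - 20y + 2y^2, with vertex at y = 5 and minimum €26.
ATC = 768/y + 76 - 20y + 2y^2. Setting dATC/dy = −768/y^2 − 20 + 4y = 0 gives y = 8 (since 4·8^3 − 20·8^2 = 768).
min ATC = 768/8 + 76 − 20·8 + 2·8^2 = €140. That is the break-even price.
For €26 ≤ P < €140 the firm produces at a loss; below €26 it shuts down.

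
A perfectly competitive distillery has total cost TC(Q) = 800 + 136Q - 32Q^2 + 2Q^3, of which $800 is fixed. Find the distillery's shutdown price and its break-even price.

Shutdown price = $8; break-even price = $96

AVC = 136 - 32Q + 2Q^2; minimized at Q = 8, giving min AVC = $8. That is the shutdown price.
ATC = 800/Q + 136 - 32Q + 2Q^2. Setting dATC/dQ = −800/Q^2 − 32 + 4Q = 0 gives Q = 10 (since 4·10^3 − 32·10^2 = 800).
min ATC = 800/10 + 136 − 32·10 + 2·10^2 = $96. That is the break-even price.
For $8 ≤ P < $96 the firm produces at a loss; below $8 it shuts down.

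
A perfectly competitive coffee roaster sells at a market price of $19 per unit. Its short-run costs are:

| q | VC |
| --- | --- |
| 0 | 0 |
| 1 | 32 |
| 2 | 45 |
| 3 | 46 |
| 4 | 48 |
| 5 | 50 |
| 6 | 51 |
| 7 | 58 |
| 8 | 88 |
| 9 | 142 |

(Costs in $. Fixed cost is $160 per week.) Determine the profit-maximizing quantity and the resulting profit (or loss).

q = 7; profit = -$85

Profit at each row (π = 19q − TC): q=0: -160; q=1: -173; q=2: -167; q=3: -149; q=4: -132; q=5: -115; q=6: -97; q=7: -85; q=8: -96; q=9: -131.
Profit is maximized at q = 7. AVC there is 58/7 = $8.29 ≤ P, so producing beats shutting down (which would give -$160).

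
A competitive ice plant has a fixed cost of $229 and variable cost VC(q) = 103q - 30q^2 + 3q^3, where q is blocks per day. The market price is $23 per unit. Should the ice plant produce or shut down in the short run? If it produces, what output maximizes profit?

Shut down

Variable cost is VC = 103q - 30q^2 + 3q^3, so AVC = VC/q = 103 - 30q + 3q^2 and MC = dTC/dq = 103 - 60q + 9q^2.
AVC is minimized where dAVC/dq = -30 + 6q = 0, at q = 5; min AVC = 103 - 30·5 + 3·5^2 = $28.
P = $23 lies below min AVC = $28; no output level covers variable cost.
Shutting down limits the loss to fixed cost, $229.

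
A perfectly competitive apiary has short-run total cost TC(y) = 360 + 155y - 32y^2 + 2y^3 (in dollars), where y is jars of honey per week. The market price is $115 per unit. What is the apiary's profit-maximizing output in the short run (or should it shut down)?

Produce at y = 10

Strip out fixed cost: VC = 155y - 32y^2 + 2y^3. Then AVC = 155 - 32y + 2y^2 and MC = 155 - 64y + 6y^2.
The AVC parabola has its vertex at y = 32/4 = 8, where AVC = 155 - 32·8 + 2·8^2 = $27.
Since P = $115 ≥ min AVC = $27, price covers variable cost and the firm should produce.
Solving P = MC: 40 - 64y + 6y^2 = 0 ⇒ y = 2/3 or 10. On the upward-sloping branch, y* = 10.
Check: AVC at y = 10 is $35 ≤ P, so revenue covers variable cost.
Profit = P·y − TC = 115·10 − 710 = $440.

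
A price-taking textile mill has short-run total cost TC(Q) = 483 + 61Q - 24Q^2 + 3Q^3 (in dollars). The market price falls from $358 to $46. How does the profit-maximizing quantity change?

AVC = 61 - 24Q + 3Q^2, minimized at Q = 4 where min AVC = $13. MC = 61 - 48Q + 9Q^2.
With P = $358 above the shutdown price, P = MC gives Q = 9.
At P = $46 ≥ min AVC, set P = MC: Q = 5. The firm stays open but cuts output.

Output falls from 9 to 5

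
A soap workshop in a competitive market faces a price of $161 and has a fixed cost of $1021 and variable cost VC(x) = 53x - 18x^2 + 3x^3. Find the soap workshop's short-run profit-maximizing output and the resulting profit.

Profit = -$373 at x = 6

AVC = 53 - 18x + 3x^2 has its minimum $26 at x = 3; price $161 clears that bar, so the firm operates.
MC = 53 - 36x + 9x^2. Setting P = MC and taking the root on the rising branch gives x* = 6.
TR = 161·6 = 966. TC = 1021 + 318 = 1339. Profit = 966 − 1339 = -$373.
By producing, the firm covers all variable cost plus $648 of fixed cost; shutting down would lose the full $1021.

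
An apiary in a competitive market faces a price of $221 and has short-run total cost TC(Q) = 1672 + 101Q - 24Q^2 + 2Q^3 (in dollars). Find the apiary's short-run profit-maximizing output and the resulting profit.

AVC = 101 - 24Q + 2Q^2; min AVC = $29 at Q = 6. Since P = $221 ≥ min AVC, the firm produces.
MC = 101 - 48Q + 6Q^2. Setting P = MC and taking the root on the rising branch gives Q* = 10.
TR = 221·10 = 2210. TC = 1672 + 610 = 2282. Profit = 2210 − 2282 = -$72.
That loss of $72 beats the $1672 the firm would lose by shutting down; producing recovers $1600 of fixed cost.

Profit = -$72 at Q = 10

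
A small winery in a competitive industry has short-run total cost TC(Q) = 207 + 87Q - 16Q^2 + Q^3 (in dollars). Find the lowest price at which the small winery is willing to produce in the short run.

Short-run supply begins at min AVC. From VC = 87Q - 16Q^2 + Q^3, AVC = 87 - 16Q + Q^2.
At the minimum of AVC, MC = AVC. MC = 87 - 32Q + 3Q^2; setting MC = AVC gives 2Q^2 - 16Q = 0, so Q = 8. min AVC = 23.
So the shutdown price is $23.

$23 per unit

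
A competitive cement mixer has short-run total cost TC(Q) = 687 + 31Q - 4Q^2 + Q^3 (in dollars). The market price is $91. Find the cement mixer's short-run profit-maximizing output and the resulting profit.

Profit = -$399 at Q = 6

AVC = 31 - 4Q + Q^2 has its minimum $27 at Q = 2; price $91 clears that bar, so the firm operates.
MC = 31 - 8Q + 3Q^2. Setting P = MC and taking the root on the rising branch gives Q* = 6.
TR = 91·6 = 546. TC = 687 + 258 = 945. Profit = 546 − 945 = -$399.
By producing, the firm covers all variable cost plus $288 of fixed cost; shutting down would lose the full $687.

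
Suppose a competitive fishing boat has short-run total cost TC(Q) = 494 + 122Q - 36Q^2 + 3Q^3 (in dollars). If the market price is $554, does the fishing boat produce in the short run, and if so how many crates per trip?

Produce at Q = 12

From TC, MC = TC'(Q) = 122 - 72Q + 9Q^2 and AVC = VC/Q = 122 - 36Q + 3Q^2.
AVC hits its minimum where MC = AVC, at Q = 6, giving min AVC = 122 - 36·6 + 3·6^2 = $14.
Because $554 ≥ $14, revenue can cover variable cost; the firm operates.
P = MC gives -432 - 72Q + 9Q^2 = 0, with roots -4 and 12. Take the larger (rising MC): Q* = 12.
Check: AVC at Q = 12 is $122 ≤ P, so revenue covers variable cost.
Profit = P·Q − TC = 554·12 − 1958 = $4690.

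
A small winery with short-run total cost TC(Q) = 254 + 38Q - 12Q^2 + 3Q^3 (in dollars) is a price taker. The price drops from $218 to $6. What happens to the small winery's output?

AVC = 38 - 12Q + 3Q^2, minimized at Q = 2 where min AVC = $26. MC = 38 - 24Q + 9Q^2.
With P = $218 above the shutdown price, P = MC gives Q = 6.
At P = $6 < min AVC = $26, price no longer covers variable cost at any output, so the firm shuts down: Q = 0.

Output falls from 6 to 0 (the firm shuts down)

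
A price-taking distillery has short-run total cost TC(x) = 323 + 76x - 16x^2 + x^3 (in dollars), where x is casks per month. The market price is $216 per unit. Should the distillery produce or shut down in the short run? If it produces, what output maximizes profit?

From TC, MC = TC'(x) = 76 - 32x + 3x^2 and AVC = VC/x = 76 - 16x + x^2.
AVC hits its minimum where MC = AVC, at x = 8, giving min AVC = 76 - 16·8 + 8^2 = $12.
P = $216 exceeds min AVC = $12, so the firm stays open.
P = MC gives -140 - 32x + 3x^2 = 0, with roots -10/3 and 14. Take the larger (rising MC): x* = 14.
Check: AVC at x = 14 is $48 ≤ P, so revenue covers variable cost.
Profit = P·x − TC = 216·14 − 995 = $2029.

Produce at x = 14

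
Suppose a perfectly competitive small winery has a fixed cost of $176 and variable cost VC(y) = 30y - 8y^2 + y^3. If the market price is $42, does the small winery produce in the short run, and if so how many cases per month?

Produce at y = 6

From TC, MC = TC'(y) = 30 - 16y + 3y^2 and AVC = VC/y = 30 - 8y + y^2.
AVC hits its minimum where MC = AVC, at y = 4, giving min AVC = 30 - 8·4 + 4^2 = $14.
Since P = $42 ≥ min AVC = $14, price covers variable cost and the firm should produce.
P = MC gives -12 - 16y + 3y^2 = 0, with roots -2/3 and 6. Take the larger (rising MC): y* = 6.
Check: AVC at y = 6 is $18 ≤ P, so revenue covers variable cost.
Profit = P·y − TC = 42·6 − 284 = -$32, a loss, but smaller than the $176 fixed cost the firm would lose by shutting down.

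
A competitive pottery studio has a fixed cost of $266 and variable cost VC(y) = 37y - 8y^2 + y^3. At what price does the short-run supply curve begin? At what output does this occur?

$21 per unit, at y = 4

The shutdown price is the minimum of AVC. VC = 37y - 8y^2 + y^3, so AVC = 37 - 8y + y^2.
At the minimum of AVC, MC = AVC. MC = 37 - 16y + 3y^2; setting MC = AVC gives 2y^2 - 8y = 0, so y = 4. min AVC = 21.
The firm shuts down for any P below $21.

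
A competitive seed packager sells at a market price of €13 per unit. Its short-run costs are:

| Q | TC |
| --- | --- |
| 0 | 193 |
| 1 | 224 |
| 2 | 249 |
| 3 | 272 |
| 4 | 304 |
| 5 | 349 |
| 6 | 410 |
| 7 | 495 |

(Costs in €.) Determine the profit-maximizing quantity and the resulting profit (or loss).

Tabulate TR − TC: Q=0: -193; Q=1: -211; Q=2: -223; Q=3: -233; Q=4: -252; Q=5: -284; Q=6: -332; Q=7: -404.
Profit is highest at Q = 0. Equivalently, the lowest AVC in the table is 79/3 ≈ €26.33 at Q = 3, and P = €13 falls below it — price never covers variable cost, so the firm shuts down and loses only its fixed cost.

Q = 0 (shut down); profit = -€193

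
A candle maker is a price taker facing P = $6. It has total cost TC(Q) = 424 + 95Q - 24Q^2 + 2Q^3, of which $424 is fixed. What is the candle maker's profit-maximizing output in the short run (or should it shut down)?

Shut down

Strip out fixed cost: VC = 95Q - 24Q^2 + 2Q^3. Then AVC = 95 - 24Q + 2Q^2 and MC = 95 - 48Q + 6Q^2.
AVC is minimized where dAVC/dQ = -24 + 4Q = 0, at Q = 6; min AVC = 95 - 24·6 + 2·6^2 = $23.
Since P = $6 < min AVC = $23, price fails to cover variable cost at any output.
The firm minimizes its loss by shutting down and losing only its fixed cost of $424.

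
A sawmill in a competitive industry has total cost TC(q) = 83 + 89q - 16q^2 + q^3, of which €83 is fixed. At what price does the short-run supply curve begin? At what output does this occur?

Short-run supply begins at min AVC. From VC = 89q - 16q^2 + q^3, AVC = 89 - 16q + q^2.
dAVC/dq = -16 + 2q = 0 gives q = 8. min AVC = 89 - 16·8 + 8^2 = 25.
The firm shuts down for any P below €25.

€25 per unit, at q = 8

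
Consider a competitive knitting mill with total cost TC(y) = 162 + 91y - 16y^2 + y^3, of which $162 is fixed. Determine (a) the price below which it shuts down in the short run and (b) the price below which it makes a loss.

AVC = 91 - 16y + y^2; minimized at y = 8, giving min AVC = $27. That is the shutdown price.
ATC = 162/y + 91 - 16y + y^2. Setting dATC/dy = −162/y^2 − 16 + 2y = 0 gives y = 9 (since 2·9^3 − 16·9^2 = 162).
min ATC = 162/9 + 91 − 16·9 + 9^2 = $46. That is the break-even price.
Between these two prices the firm operates at a loss; above $46 it earns a profit.

Shutdown price = $27; break-even price = $46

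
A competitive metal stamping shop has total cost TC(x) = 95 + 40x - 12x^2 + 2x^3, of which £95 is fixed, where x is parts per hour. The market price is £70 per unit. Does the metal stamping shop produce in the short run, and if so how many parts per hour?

Produce at x = 5

From TC, MC = TC'(x) = 40 - 24x + 6x^2 and AVC = VC/x = 40 - 12x + 2x^2.
AVC hits its minimum where MC = AVC, at x = 3, giving min AVC = 40 - 12·3 + 2·3^2 = £22.
P = £70 exceeds min AVC = £22, so the firm stays open.
P = MC gives -30 - 24x + 6x^2 = 0, with roots -1 and 5. Take the larger (rising MC): x* = 5.
Check: AVC at x = 5 is £30 ≤ P, so revenue covers variable cost.
Profit = P·x − TC = 70·5 − 245 = £105.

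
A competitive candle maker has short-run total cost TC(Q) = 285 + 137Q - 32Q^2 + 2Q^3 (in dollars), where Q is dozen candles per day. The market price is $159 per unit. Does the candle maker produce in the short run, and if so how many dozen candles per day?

From TC, MC = TC'(Q) = 137 - 64Q + 6Q^2 and AVC = VC/Q = 137 - 32Q + 2Q^2.
AVC hits its minimum where MC = AVC, at Q = 8, giving min AVC = 137 - 32·8 + 2·8^2 = $9.
Because $159 ≥ $9, revenue can cover variable cost; the firm operates.
P = MC gives -22 - 64Q + 6Q^2 = 0, with roots -1/3 and 11. Take the larger (rising MC): Q* = 11.
Check: AVC at Q = 11 is $27 ≤ P, so revenue covers variable cost.
Profit = P·Q − TC = 159·11 − 582 = $1167.

Produce at Q = 11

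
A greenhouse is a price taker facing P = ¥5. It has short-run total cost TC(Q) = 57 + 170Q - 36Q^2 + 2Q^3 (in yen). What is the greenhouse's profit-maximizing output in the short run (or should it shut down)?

Shut down

From TC, MC = TC'(Q) = 170 - 72Q + 6Q^2 and AVC = VC/Q = 170 - 36Q + 2Q^2.
AVC is minimized where dAVC/dQ = -36 + 4Q = 0, at Q = 9; min AVC = 170 - 36·9 + 2·9^2 = ¥8.
P = ¥5 lies below min AVC = ¥8; no output level covers variable cost.
The firm minimizes its loss by shutting down and losing only its fixed cost of ¥57.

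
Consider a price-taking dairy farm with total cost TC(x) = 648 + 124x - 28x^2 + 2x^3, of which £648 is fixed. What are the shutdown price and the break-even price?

Shutdown price = min AVC. AVC = 124 - 28x + 2x^2, with vertex at x = 7 and minimum £26.
ATC = 648/x + 124 - 28x + 2x^2. Setting dATC/dx = −648/x^2 − 28 + 4x = 0 gives x = 9 (since 4·9^3 − 28·9^2 = 648).
min ATC = 648/9 + 124 − 28·9 + 2·9^2 = £106. That is the break-even price.
Between these two prices the firm operates at a loss; above £106 it earns a profit.

Shutdown price = £26; break-even price = £106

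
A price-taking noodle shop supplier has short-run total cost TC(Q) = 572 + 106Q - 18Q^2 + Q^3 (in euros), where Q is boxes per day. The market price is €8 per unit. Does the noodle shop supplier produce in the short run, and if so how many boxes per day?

Shut down

From TC, MC = TC'(Q) = 106 - 36Q + 3Q^2 and AVC = VC/Q = 106 - 18Q + Q^2.
The AVC parabola has its vertex at Q = 18/2 = 9, where AVC = 106 - 18·9 + 9^2 = €25.
With P < min AVC (€8 < €25), every unit sold adds to the loss.
Shutting down limits the loss to fixed cost, €572.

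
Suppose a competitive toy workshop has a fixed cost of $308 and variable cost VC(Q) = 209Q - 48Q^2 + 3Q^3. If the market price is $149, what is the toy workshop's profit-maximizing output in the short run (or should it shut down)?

From TC, MC = TC'(Q) = 209 - 96Q + 9Q^2 and AVC = VC/Q = 209 - 48Q + 3Q^2.
AVC hits its minimum where MC = AVC, at Q = 8, giving min AVC = 209 - 48·8 + 3·8^2 = $17.
Because $149 ≥ $17, revenue can cover variable cost; the firm operates.
P = MC gives 60 - 96Q + 9Q^2 = 0, with roots 2/3 and 10. Take the larger (rising MC): Q* = 10.
Check: AVC at Q = 10 is $29 ≤ P, so revenue covers variable cost.
Profit = P·Q − TC = 149·10 − 598 = $892.

Produce at Q = 10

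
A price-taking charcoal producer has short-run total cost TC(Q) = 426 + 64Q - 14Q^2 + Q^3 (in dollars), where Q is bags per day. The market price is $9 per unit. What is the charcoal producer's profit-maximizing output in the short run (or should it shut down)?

From TC, MC = TC'(Q) = 64 - 28Q + 3Q^2 and AVC = VC/Q = 64 - 14Q + Q^2.
AVC is minimized where dAVC/dQ = -14 + 2Q = 0, at Q = 7; min AVC = 64 - 14·7 + 7^2 = $15.
With P < min AVC ($9 < $15), every unit sold adds to the loss.
Best response: produce nothing and absorb the $426 fixed cost.

Shut down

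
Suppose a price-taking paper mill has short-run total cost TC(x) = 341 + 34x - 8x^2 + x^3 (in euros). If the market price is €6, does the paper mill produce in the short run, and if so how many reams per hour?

Shut down

Variable cost is VC = 34x - 8x^2 + x^3, so AVC = VC/x = 34 - 8x + x^2 and MC = dTC/dx = 34 - 16x + 3x^2.
The AVC parabola has its vertex at x = 8/2 = 4, where AVC = 34 - 8·4 + 4^2 = €18.
Since P = €6 < min AVC = €18, price fails to cover variable cost at any output.
Best response: produce nothing and absorb the €341 fixed cost.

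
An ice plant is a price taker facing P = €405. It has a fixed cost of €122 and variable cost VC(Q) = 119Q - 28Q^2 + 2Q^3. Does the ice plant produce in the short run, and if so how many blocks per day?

Produce at Q = 13

Strip out fixed cost: VC = 119Q - 28Q^2 + 2Q^3. Then AVC = 119 - 28Q + 2Q^2 and MC = 119 - 56Q + 6Q^2.
AVC is minimized where dAVC/dQ = -28 + 4Q = 0, at Q = 7; min AVC = 119 - 28·7 + 2·7^2 = €21.
Since P = €405 ≥ min AVC = €21, price covers variable cost and the firm should produce.
Solving P = MC: -286 - 56Q + 6Q^2 = 0 ⇒ Q = -11/3 or 13. On the upward-sloping branch, Q* = 13.
Check: AVC at Q = 13 is €93 ≤ P, so revenue covers variable cost.
Profit = P·Q − TC = 405·13 − 1331 = €3934.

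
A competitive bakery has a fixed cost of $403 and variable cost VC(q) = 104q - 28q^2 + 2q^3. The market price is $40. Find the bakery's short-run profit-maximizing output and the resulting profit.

AVC = 104 - 28q + 2q^2 has its minimum $6 at q = 7; price $40 clears that bar, so the firm operates.
MC = 104 - 56q + 6q^2. Setting P = MC and taking the root on the rising branch gives q* = 8.
TR = 40·8 = 320. TC = 403 + 64 = 467. Profit = 320 − 467 = -$147.
Shutting down would mean losing the fixed cost of $403, so operating at a loss of $147 is better by $256.

Profit = -$147 at q = 8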